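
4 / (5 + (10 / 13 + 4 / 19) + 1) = 247 / 431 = 0.57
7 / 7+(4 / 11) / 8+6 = 155 / 22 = 7.05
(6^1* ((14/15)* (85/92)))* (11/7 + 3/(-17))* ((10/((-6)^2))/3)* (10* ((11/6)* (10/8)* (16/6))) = 228250/5589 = 40.84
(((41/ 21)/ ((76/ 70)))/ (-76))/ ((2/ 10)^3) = -25625/ 8664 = -2.96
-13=-13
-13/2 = -6.50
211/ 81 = 2.60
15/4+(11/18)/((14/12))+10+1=1283/84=15.27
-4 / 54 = -2 / 27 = -0.07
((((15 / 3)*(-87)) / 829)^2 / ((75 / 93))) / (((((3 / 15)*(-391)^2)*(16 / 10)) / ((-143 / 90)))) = -18640765 / 1681057461136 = -0.00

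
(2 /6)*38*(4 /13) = 152 /39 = 3.90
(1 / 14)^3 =1 / 2744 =0.00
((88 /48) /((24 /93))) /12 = 341 /576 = 0.59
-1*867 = -867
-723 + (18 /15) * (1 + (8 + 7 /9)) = -10669 /15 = -711.27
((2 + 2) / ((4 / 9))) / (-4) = -9 / 4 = -2.25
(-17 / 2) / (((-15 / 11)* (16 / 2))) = 187 / 240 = 0.78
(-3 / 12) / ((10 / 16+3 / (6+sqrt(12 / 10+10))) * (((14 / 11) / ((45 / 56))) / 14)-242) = 367403355 / 355421850764-2079 * sqrt(70) / 88855462691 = 0.00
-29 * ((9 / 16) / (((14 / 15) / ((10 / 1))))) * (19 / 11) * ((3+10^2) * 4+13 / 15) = -13959585 / 112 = -124639.15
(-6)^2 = 36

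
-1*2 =-2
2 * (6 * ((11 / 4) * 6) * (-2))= -396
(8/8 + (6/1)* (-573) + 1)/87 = -3436/87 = -39.49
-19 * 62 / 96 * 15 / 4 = -2945 / 64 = -46.02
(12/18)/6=0.11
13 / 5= 2.60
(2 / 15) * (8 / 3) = 16 / 45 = 0.36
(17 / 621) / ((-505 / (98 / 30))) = -833 / 4704075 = -0.00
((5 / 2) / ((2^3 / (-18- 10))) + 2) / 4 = -27 / 16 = -1.69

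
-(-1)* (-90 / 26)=-45 / 13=-3.46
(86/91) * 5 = 430/91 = 4.73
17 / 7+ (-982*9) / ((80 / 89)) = -2752357 / 280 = -9829.85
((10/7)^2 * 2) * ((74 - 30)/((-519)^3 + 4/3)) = -26400/20550358577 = -0.00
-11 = -11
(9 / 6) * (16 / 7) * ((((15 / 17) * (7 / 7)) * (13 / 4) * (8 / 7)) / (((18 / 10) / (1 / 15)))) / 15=208 / 7497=0.03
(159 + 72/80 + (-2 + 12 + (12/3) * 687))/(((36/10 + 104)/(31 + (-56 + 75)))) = 1355.90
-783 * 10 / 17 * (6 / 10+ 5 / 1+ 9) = -114318 / 17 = -6724.59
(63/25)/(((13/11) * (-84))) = -33/1300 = -0.03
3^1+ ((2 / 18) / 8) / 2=433 / 144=3.01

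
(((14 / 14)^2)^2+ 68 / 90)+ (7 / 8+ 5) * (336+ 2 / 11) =1976.82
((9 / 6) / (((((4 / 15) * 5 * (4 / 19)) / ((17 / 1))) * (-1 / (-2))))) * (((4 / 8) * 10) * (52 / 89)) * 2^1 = 188955 / 178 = 1061.54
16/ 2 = 8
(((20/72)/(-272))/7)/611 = -5/20940192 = -0.00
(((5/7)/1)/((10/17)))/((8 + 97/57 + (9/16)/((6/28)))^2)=1767456/221169487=0.01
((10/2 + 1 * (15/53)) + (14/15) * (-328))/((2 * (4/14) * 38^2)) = -209279/573990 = -0.36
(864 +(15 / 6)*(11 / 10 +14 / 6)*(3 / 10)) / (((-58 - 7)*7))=-34663 / 18200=-1.90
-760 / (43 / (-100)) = 76000 / 43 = 1767.44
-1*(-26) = 26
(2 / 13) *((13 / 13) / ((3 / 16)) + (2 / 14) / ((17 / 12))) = 3880 / 4641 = 0.84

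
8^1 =8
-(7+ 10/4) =-19/2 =-9.50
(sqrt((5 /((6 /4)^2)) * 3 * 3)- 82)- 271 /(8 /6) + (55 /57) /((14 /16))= -453499 /1596 + 2 * sqrt(5)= -279.68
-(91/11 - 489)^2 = -27962944/121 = -231098.71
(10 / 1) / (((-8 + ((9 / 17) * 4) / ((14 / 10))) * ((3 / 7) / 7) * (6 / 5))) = -145775 / 6948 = -20.98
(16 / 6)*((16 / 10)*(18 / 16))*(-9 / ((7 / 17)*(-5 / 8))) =167.86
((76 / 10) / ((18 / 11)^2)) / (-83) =-0.03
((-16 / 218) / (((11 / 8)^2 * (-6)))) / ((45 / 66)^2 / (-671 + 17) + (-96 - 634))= -2048 / 231071505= -0.00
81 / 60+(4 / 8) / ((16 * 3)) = 653 / 480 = 1.36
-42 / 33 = -14 / 11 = -1.27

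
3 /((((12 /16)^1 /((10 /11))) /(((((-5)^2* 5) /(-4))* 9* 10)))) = -112500 /11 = -10227.27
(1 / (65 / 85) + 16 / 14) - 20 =-1597 / 91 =-17.55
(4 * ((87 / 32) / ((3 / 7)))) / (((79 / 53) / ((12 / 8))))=32277 / 1264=25.54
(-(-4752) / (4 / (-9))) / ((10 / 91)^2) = -22135113 / 25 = -885404.52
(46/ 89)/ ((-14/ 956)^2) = 10510264/ 4361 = 2410.06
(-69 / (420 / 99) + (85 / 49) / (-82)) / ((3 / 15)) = -654349 / 8036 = -81.43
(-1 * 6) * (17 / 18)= -17 / 3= -5.67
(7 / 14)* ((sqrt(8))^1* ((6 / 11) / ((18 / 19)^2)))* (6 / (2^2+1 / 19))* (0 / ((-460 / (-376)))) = 0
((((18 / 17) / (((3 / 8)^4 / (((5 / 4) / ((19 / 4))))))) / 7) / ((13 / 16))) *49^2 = 224788480 / 37791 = 5948.20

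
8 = 8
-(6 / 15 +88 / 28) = -124 / 35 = -3.54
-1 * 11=-11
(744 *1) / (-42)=-124 / 7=-17.71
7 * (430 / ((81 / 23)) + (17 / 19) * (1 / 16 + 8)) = 22289351 / 24624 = 905.19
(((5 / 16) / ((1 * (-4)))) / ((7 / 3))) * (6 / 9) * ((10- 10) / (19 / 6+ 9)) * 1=0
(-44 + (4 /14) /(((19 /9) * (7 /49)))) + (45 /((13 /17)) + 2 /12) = 23653 /1482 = 15.96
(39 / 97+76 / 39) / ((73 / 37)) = 329041 / 276159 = 1.19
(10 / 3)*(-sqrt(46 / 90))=-2*sqrt(115) / 9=-2.38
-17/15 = -1.13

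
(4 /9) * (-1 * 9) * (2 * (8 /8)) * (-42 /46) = 7.30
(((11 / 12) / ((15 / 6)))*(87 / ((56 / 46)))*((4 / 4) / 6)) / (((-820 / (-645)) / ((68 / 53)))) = 5363347 / 1216880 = 4.41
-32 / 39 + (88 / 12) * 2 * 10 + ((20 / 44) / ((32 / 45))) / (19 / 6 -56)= 105772857 / 725296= 145.83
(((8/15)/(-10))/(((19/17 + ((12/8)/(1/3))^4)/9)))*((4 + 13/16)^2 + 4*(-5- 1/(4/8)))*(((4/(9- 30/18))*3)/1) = 568701/61512550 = 0.01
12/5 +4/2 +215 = 1097/5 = 219.40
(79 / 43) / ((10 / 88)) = 3476 / 215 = 16.17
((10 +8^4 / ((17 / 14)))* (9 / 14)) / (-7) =-310.70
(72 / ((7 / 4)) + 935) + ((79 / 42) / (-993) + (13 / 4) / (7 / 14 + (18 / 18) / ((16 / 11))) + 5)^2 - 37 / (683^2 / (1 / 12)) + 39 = 157439228347584702605 / 146458874170406322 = 1074.97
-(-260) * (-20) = -5200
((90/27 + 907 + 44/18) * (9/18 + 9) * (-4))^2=97450108900/81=1203087764.20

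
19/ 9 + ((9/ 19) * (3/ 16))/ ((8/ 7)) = 47909/ 21888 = 2.19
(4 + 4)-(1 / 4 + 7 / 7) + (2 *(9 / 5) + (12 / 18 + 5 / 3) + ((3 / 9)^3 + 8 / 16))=7139 / 540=13.22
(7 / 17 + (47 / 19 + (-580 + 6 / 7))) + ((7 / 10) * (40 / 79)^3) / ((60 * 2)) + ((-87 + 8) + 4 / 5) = -10943443018397 / 16721417685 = -654.46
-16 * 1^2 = -16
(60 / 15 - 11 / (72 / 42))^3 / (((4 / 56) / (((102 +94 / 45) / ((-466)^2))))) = -199916633 / 2110756320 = -0.09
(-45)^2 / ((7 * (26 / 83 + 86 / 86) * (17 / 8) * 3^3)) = 49800 / 12971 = 3.84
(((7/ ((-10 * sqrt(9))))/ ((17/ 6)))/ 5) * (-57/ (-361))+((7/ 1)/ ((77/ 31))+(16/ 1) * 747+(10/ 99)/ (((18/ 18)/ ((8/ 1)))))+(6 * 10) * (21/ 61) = 11976.28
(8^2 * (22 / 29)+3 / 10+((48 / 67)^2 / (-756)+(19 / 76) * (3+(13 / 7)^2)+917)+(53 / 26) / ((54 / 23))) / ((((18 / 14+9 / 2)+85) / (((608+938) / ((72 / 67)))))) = 33518483382119297 / 2184369019560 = 15344.70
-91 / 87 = -1.05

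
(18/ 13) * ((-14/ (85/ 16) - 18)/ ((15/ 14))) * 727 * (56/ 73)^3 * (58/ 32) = -34094582930688/ 2149318925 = -15862.97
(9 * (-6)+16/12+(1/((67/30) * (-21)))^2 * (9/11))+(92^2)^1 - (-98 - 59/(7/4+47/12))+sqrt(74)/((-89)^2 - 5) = sqrt(74)/7916+1051320582397/123398121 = 8519.75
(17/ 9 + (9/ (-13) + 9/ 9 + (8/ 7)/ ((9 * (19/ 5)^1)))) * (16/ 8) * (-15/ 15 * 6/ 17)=-46268/ 29393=-1.57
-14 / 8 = -7 / 4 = -1.75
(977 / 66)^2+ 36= 1111345 / 4356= 255.13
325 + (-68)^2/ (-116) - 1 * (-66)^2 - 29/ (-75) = -8853284/ 2175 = -4070.48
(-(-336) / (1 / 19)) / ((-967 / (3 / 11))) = -19152 / 10637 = -1.80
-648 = -648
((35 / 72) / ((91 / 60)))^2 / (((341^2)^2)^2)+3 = 3336917672851070572985917 / 1112305890950356857661764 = 3.00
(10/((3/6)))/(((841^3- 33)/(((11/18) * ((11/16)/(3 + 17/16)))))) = 121/34797162348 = 0.00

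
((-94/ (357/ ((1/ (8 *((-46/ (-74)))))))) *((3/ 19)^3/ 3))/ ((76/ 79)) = -412143/ 5707017232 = -0.00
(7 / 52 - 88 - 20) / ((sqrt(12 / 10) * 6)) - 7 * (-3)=21 - 5609 * sqrt(30) / 1872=4.59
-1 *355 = -355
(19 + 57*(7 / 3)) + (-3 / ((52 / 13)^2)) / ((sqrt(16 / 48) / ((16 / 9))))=152-sqrt(3) / 3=151.42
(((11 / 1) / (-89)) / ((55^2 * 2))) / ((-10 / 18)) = 9 / 244750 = 0.00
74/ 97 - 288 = -27862/ 97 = -287.24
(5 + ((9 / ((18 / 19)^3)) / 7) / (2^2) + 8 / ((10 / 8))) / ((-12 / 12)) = -1068503 / 90720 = -11.78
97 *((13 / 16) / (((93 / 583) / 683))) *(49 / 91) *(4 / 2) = 270370331 / 744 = 363400.98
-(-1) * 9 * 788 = 7092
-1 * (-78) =78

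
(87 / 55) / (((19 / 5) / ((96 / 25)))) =8352 / 5225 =1.60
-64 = -64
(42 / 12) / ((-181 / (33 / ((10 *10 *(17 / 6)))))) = -693 / 307700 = -0.00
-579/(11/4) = -2316/11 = -210.55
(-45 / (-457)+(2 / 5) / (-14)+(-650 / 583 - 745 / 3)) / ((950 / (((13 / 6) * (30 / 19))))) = -90693501509 / 100990670550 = -0.90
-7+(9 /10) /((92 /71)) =-5801 /920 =-6.31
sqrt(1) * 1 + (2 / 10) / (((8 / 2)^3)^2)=20481 / 20480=1.00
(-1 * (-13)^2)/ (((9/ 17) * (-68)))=169/ 36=4.69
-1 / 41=-0.02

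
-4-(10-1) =-13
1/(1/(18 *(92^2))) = 152352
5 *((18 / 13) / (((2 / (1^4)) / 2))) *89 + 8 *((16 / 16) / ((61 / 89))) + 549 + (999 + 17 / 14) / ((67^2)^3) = 17639549238383791 / 14989088937914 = 1176.83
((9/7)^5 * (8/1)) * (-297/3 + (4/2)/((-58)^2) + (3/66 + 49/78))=-5586011386740/2021260241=-2763.63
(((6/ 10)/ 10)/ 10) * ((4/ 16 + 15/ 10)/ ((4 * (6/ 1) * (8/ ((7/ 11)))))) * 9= 441/ 1408000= 0.00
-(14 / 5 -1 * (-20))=-114 / 5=-22.80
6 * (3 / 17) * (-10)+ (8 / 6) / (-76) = -10277 / 969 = -10.61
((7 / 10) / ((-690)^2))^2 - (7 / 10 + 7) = -174536831699951 / 22667121000000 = -7.70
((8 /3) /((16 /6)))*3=3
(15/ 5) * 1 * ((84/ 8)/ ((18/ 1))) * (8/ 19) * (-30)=-420/ 19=-22.11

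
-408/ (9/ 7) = -952/ 3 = -317.33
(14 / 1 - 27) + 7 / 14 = -25 / 2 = -12.50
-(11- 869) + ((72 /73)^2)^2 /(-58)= 706591595634 /823548989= 857.98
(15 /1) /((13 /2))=30 /13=2.31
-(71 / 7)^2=-5041 / 49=-102.88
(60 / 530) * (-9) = -54 / 53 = -1.02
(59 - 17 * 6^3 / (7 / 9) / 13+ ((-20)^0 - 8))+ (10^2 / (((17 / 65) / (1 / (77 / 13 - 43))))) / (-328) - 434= -45560159105 / 61143628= -745.13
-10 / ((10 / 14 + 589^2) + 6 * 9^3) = -7 / 245907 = -0.00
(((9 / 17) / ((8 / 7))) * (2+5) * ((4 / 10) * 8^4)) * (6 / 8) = 338688 / 85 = 3984.56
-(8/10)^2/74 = -8/925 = -0.01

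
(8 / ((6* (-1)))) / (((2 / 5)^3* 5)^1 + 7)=-0.18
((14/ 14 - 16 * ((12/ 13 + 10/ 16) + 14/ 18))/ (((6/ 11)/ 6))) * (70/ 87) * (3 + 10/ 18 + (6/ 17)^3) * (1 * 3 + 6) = -519257908400/ 50009427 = -10383.20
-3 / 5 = -0.60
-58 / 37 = -1.57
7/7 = 1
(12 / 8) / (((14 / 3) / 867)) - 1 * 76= 5675 / 28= 202.68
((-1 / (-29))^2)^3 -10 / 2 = -2974116604 / 594823321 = -5.00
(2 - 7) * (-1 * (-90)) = -450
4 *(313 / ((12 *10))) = 313 / 30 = 10.43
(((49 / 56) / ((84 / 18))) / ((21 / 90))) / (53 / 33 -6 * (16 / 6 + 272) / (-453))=224235 / 1463336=0.15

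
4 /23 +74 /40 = 931 /460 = 2.02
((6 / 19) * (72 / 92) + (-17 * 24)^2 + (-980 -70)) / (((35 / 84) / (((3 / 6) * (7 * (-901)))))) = -2735447795892 / 2185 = -1251921188.05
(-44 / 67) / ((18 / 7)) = -154 / 603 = -0.26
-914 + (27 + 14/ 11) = -9743/ 11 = -885.73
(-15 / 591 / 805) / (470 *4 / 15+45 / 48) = -48 / 192236737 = -0.00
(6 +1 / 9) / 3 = 55 / 27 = 2.04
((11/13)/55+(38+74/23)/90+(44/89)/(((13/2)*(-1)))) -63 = -1922216/30705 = -62.60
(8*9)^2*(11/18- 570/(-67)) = 3167136/67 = 47270.69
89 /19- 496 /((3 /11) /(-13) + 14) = -30.80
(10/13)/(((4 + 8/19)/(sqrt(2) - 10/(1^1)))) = -1.49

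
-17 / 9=-1.89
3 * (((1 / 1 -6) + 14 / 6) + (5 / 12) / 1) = -27 / 4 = -6.75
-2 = -2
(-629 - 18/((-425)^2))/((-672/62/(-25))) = -503143919/346800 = -1450.82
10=10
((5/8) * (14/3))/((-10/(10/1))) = -35/12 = -2.92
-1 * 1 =-1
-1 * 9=-9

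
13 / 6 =2.17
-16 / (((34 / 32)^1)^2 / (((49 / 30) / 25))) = -100352 / 108375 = -0.93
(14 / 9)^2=196 / 81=2.42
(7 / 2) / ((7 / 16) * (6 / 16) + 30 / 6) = 448 / 661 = 0.68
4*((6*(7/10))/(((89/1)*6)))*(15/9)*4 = 56/267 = 0.21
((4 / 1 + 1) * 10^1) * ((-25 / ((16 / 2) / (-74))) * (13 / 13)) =23125 / 2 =11562.50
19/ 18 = 1.06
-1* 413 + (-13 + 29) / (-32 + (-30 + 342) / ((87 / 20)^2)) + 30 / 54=-9102259 / 22014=-413.48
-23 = -23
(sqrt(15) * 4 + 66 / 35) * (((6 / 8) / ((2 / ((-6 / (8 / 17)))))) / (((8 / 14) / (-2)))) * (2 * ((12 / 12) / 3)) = 1683 / 80 + 357 * sqrt(15) / 8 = 193.87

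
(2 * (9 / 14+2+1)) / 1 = 51 / 7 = 7.29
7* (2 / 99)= 14 / 99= 0.14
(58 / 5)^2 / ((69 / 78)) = 87464 / 575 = 152.11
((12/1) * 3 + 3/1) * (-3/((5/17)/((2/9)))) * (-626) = 276692/5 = 55338.40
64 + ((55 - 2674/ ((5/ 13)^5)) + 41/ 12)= -11909459159/ 37500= -317585.58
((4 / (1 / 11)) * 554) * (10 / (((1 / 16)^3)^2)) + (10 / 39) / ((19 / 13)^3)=84151990820538010 / 20577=4089614172160.08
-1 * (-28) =28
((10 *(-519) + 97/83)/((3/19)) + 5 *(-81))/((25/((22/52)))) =-562.99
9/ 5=1.80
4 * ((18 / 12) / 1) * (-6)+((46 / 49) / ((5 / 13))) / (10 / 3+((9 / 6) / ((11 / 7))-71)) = -36.04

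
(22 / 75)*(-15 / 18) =-11 / 45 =-0.24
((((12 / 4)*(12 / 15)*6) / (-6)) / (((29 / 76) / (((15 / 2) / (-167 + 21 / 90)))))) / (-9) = -0.03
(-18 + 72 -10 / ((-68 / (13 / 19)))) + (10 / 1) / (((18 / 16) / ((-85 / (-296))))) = 12187117 / 215118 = 56.65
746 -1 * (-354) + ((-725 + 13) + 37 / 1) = 425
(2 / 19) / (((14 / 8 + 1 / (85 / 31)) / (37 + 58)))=3400 / 719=4.73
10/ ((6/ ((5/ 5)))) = 5/ 3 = 1.67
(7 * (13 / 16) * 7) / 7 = 91 / 16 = 5.69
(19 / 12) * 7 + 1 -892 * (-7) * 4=299857 / 12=24988.08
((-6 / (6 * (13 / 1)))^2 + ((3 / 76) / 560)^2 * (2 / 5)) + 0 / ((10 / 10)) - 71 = -54331551230479 / 765296896000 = -70.99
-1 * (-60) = 60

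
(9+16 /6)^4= 18526.23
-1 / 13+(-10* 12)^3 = -22464001 / 13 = -1728000.08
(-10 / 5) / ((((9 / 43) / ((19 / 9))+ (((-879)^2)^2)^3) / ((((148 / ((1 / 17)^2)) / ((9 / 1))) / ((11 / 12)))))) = -8222288 / 168703300916849741592426123667299475761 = -0.00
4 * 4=16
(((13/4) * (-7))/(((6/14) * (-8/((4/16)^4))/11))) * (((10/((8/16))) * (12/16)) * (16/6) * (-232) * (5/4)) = -5080075/1536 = -3307.34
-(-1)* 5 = 5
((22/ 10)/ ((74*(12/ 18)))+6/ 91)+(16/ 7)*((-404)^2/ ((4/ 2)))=12561110803/ 67340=186532.68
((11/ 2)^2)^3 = 1771561/ 64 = 27680.64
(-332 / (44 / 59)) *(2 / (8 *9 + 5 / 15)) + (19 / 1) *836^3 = 26498717291386 / 2387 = 11101264051.69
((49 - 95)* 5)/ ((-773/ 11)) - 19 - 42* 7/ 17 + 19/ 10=-31.12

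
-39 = -39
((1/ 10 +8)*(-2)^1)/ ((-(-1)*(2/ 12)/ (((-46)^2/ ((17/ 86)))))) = -88440336/ 85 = -1040474.54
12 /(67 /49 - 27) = -147 /314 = -0.47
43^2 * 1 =1849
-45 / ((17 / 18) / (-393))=18725.29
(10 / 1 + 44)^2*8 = 23328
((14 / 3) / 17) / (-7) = -2 / 51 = -0.04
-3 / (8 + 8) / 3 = -1 / 16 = -0.06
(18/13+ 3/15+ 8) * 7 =4361/65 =67.09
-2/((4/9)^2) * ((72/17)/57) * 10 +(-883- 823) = -553468/323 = -1713.52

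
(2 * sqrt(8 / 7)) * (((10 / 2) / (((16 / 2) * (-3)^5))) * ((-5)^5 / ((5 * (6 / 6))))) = 3125 * sqrt(14) / 3402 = 3.44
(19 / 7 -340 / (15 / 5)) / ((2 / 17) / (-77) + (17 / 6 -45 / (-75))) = -4344010 / 134767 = -32.23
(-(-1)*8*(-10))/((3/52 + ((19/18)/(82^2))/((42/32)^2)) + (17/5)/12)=-69387645600/295866119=-234.52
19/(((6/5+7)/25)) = 2375/41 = 57.93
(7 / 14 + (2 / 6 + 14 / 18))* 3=29 / 6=4.83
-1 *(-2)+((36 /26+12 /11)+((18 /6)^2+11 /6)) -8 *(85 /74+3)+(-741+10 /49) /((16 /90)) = -26039086499 /6222216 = -4184.86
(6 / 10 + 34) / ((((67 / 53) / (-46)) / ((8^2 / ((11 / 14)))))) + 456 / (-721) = -272474432744 / 2656885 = -102554.09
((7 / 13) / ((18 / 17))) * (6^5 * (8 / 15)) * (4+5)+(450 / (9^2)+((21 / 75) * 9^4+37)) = 61018574 / 2925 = 20861.05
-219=-219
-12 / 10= -1.20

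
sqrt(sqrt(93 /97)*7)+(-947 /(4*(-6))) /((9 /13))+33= 92.61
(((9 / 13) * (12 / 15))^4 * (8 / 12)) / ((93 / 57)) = 21275136 / 553369375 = 0.04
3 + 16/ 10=23/ 5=4.60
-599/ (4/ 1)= -599/ 4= -149.75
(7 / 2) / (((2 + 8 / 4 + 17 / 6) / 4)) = 84 / 41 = 2.05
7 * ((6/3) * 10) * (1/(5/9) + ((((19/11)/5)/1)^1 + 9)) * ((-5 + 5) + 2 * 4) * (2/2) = 137312/11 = 12482.91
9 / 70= 0.13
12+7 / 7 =13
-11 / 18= -0.61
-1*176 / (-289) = 176 / 289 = 0.61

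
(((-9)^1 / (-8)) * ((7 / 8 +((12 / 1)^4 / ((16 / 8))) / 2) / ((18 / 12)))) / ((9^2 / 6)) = 41479 / 144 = 288.05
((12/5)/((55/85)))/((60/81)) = 1377/275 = 5.01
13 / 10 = 1.30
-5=-5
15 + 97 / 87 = 1402 / 87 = 16.11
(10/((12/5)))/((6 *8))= 25/288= 0.09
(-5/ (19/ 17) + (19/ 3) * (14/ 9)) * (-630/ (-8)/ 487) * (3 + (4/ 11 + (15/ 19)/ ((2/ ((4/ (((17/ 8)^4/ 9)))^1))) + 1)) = 710849342140/ 161519340917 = 4.40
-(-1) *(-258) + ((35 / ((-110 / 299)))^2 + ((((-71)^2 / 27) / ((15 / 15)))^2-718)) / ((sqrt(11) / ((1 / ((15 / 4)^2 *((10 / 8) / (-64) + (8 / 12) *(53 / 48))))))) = -258 + 15605156328448 *sqrt(11) / 40049091225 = 1034.33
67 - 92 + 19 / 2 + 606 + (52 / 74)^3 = 59856345 / 101306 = 590.85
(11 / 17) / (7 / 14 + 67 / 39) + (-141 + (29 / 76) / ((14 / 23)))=-438346025 / 3129224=-140.08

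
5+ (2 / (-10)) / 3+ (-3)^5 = -3571 / 15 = -238.07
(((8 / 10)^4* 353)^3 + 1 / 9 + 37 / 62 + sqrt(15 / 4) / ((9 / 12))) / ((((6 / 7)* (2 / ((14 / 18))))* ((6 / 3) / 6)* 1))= 49* sqrt(15) / 54 + 20177826934770743819 / 4904296875000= 4114319.48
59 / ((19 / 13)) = 767 / 19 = 40.37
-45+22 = -23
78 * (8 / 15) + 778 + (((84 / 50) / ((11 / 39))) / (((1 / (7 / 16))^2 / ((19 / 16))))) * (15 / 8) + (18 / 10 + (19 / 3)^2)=1401502247 / 1622016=864.05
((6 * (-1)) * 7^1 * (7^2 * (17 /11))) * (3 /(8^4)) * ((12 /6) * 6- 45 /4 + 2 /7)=-217413 /90112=-2.41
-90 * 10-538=-1438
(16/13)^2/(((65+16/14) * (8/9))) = 0.03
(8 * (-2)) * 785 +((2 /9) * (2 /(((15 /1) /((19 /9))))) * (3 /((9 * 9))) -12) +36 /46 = -9485170342 /754515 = -12571.22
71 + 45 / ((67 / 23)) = 5792 / 67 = 86.45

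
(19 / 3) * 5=95 / 3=31.67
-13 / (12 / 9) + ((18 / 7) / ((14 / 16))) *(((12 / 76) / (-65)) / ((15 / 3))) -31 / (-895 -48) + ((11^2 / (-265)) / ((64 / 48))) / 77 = -294070152821 / 30244791850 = -9.72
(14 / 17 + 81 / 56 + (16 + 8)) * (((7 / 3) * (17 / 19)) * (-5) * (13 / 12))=-1625585 / 5472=-297.07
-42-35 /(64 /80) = -343 /4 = -85.75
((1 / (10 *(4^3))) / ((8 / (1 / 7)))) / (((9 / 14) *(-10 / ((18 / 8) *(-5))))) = 1 / 20480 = 0.00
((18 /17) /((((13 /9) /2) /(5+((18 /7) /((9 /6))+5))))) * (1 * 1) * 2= 53136 /1547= 34.35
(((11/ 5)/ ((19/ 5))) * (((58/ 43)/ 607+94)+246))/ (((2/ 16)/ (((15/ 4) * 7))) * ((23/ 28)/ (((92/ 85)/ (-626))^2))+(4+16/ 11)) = 116176803078336/ 775472891989225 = 0.15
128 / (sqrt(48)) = 32 * sqrt(3) / 3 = 18.48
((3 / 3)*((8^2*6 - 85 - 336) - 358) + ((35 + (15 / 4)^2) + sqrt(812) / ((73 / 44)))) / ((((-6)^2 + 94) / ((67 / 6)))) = -28.24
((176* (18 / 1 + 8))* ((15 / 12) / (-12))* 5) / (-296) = 3575 / 444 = 8.05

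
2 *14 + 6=34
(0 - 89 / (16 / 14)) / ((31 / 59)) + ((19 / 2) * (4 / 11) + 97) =-130287 / 2728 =-47.76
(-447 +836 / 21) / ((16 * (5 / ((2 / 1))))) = -8551 / 840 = -10.18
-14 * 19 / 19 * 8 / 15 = -112 / 15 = -7.47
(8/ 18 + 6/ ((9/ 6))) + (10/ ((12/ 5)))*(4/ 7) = 430/ 63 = 6.83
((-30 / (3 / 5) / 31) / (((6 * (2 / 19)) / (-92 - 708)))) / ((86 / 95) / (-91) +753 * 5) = 1642550000 / 3026995527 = 0.54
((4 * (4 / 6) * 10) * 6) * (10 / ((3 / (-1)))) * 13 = -20800 / 3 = -6933.33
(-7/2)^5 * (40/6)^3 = -4201750/27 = -155620.37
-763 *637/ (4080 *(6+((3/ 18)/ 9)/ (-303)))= -1325406537/ 66756280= -19.85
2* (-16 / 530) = -16 / 265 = -0.06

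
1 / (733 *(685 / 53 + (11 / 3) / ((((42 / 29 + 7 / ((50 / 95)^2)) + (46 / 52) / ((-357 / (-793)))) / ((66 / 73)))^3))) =539919117314513978845426948441 / 5115065980375250877845516574244685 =0.00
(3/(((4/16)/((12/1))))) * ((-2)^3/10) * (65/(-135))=832/15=55.47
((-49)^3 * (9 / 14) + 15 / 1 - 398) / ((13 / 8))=-608116 / 13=-46778.15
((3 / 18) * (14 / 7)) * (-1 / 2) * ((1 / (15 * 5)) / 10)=-0.00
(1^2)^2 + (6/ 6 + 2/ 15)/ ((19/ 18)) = 197/ 95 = 2.07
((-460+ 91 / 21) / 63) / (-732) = 1367 / 138348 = 0.01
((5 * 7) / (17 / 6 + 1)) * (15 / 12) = 525 / 46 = 11.41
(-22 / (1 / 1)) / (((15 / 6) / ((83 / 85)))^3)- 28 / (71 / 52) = -118915800352 / 5450359375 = -21.82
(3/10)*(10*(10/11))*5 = 150/11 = 13.64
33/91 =0.36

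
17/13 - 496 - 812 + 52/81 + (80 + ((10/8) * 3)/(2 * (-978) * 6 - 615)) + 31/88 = -467601091775/381497688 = -1225.70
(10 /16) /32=5 /256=0.02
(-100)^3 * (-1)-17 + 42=1000025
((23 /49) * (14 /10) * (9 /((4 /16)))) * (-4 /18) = -184 /35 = -5.26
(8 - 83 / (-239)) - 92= -19993 / 239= -83.65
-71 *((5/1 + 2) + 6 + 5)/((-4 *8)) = 639/16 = 39.94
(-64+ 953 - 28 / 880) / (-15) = -65191 / 1100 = -59.26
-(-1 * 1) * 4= 4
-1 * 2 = -2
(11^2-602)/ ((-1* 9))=481/ 9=53.44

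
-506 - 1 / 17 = -8603 / 17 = -506.06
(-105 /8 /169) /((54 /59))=-0.08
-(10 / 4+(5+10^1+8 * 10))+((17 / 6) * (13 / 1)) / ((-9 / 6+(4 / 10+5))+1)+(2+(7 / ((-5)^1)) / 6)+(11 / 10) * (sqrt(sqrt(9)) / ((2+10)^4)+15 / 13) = -553853 / 6370+11 * sqrt(3) / 207360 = -86.95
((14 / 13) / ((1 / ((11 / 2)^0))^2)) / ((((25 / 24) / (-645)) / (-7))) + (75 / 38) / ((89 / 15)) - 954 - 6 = 815162181 / 219830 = 3708.15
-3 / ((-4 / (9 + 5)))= 21 / 2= 10.50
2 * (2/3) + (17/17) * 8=28/3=9.33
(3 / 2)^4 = 81 / 16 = 5.06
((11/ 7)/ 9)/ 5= 11/ 315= 0.03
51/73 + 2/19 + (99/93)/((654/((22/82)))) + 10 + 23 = 12991246935/384307186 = 33.80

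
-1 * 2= -2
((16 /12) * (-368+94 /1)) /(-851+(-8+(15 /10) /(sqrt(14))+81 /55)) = 0.43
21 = 21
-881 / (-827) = 1.07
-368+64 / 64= -367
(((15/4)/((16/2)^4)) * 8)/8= 15/16384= 0.00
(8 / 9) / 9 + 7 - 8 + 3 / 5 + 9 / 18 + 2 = 1781 / 810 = 2.20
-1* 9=-9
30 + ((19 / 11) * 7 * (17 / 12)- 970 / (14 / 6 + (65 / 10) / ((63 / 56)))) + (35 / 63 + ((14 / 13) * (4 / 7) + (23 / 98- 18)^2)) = 110224179311 / 451152702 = 244.32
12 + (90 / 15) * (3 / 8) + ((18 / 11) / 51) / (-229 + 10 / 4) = 1609493 / 112948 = 14.25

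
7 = 7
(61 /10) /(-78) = -61 /780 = -0.08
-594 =-594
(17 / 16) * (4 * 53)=225.25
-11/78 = -0.14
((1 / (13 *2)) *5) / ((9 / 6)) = 5 / 39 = 0.13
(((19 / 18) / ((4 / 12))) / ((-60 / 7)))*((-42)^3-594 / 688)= 376634853 / 13760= 27371.72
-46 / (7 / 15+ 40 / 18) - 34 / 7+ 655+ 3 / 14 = 1072725 / 1694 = 633.25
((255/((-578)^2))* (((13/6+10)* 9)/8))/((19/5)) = 0.00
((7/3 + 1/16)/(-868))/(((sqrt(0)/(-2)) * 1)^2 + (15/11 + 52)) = -1265/24456768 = -0.00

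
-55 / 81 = -0.68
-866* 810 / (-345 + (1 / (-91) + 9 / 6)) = 127665720 / 62519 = 2042.03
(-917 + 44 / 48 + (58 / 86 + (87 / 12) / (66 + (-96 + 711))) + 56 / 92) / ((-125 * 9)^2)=-410746007 / 568273218750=-0.00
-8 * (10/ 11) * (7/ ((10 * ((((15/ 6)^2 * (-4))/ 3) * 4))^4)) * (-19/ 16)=10773/ 2200000000000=0.00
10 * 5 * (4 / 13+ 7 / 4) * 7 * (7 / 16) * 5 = 655375 / 416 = 1575.42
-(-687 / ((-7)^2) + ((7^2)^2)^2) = -282474562 / 49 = -5764786.98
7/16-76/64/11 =29/88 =0.33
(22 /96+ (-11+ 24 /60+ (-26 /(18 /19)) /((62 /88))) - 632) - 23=-15720517 /22320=-704.32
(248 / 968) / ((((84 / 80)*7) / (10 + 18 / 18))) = 620 / 1617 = 0.38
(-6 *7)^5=-130691232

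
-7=-7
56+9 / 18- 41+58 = 147 / 2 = 73.50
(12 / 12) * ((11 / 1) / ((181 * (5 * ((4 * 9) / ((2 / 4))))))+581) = 37857971 / 65160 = 581.00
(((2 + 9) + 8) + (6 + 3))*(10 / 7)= 40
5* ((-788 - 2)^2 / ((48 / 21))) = 5460875 / 4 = 1365218.75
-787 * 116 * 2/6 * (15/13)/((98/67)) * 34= -816182.01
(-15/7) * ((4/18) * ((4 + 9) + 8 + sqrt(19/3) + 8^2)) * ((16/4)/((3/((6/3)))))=-6800/63 - 80 * sqrt(57)/189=-111.13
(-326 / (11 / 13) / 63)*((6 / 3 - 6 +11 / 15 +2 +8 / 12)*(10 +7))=72046 / 1155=62.38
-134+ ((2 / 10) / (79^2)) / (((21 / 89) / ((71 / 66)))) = -5795511101 / 43250130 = -134.00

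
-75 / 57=-25 / 19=-1.32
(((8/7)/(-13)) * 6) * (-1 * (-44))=-2112/91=-23.21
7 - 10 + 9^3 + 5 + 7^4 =3132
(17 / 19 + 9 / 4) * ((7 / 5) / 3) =1673 / 1140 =1.47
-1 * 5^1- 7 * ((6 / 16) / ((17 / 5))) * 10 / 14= -755 / 136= -5.55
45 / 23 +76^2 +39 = 133790 / 23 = 5816.96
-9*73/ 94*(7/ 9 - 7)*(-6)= -260.94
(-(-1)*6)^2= 36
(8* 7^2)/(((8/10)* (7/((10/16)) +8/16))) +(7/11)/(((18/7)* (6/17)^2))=4064893/92664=43.87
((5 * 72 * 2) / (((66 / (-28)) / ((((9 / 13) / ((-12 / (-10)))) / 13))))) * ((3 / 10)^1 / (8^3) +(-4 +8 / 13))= 70950915 / 1546688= 45.87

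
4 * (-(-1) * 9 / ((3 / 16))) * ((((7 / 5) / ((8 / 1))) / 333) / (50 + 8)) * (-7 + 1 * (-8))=-28 / 1073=-0.03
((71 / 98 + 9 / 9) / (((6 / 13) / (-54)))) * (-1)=19773 / 98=201.77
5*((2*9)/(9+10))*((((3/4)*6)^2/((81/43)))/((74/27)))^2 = 60656445/832352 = 72.87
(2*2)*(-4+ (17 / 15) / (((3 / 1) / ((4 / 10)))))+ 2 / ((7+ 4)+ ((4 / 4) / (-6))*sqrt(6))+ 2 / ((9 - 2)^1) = -681826 / 45675+ 2*sqrt(6) / 725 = -14.92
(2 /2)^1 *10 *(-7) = -70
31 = 31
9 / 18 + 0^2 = 1 / 2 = 0.50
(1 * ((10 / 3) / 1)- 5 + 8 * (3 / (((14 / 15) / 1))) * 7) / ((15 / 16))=1712 / 9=190.22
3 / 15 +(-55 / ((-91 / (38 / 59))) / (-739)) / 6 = 11897848 / 59515365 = 0.20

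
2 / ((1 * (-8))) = -1 / 4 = -0.25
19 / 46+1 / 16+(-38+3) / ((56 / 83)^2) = -787335 / 10304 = -76.41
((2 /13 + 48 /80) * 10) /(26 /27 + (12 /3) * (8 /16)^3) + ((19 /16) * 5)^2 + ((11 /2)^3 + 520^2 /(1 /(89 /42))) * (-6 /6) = -3164263003297 /5521152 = -573116.44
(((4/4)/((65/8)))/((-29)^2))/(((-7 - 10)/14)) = -112/929305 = -0.00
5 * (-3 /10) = -3 /2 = -1.50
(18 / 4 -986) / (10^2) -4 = -2763 / 200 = -13.82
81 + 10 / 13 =81.77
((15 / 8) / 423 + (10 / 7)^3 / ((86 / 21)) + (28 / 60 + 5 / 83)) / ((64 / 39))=15941330821 / 21041681920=0.76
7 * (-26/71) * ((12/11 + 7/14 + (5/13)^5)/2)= -91448035/44612282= -2.05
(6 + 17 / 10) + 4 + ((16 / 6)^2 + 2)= 1873 / 90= 20.81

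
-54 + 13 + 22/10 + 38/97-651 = -334363/485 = -689.41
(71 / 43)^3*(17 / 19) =6084487 / 1510633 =4.03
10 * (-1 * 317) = -3170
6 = 6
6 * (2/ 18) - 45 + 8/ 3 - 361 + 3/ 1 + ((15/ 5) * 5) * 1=-1154/ 3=-384.67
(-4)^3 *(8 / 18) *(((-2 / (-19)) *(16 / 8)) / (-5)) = 1024 / 855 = 1.20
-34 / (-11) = 34 / 11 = 3.09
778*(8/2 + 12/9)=12448/3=4149.33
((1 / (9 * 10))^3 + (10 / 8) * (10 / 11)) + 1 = 17131511 / 8019000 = 2.14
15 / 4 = 3.75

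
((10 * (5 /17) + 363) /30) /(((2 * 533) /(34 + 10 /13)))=702973 /1766895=0.40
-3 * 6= -18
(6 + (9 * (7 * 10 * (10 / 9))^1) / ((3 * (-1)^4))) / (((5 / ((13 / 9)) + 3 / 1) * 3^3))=4667 / 3402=1.37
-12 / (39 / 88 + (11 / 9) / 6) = -28512 / 1537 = -18.55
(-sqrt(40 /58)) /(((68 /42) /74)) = -1554 * sqrt(145) /493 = -37.96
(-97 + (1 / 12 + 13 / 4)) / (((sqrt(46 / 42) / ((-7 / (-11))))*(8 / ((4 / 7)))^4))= -281*sqrt(483) / 4165392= -0.00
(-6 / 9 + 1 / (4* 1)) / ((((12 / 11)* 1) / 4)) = -55 / 36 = -1.53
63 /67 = 0.94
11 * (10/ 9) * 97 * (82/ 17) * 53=46371820/ 153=303083.79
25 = 25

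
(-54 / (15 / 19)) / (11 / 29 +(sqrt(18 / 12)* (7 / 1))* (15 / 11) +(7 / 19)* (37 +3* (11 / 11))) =-379827087156 / 33732396235 +23985086202* sqrt(6) / 6746479247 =-2.55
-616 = -616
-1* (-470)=470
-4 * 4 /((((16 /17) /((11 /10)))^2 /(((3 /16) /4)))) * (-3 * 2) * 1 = 314721 /51200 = 6.15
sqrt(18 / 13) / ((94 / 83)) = 249 * sqrt(26) / 1222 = 1.04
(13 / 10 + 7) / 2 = 83 / 20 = 4.15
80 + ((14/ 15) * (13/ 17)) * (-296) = -33472/ 255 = -131.26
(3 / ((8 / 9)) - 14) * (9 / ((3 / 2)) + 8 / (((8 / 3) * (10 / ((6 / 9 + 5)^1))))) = -1309 / 16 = -81.81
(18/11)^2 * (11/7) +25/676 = 220949/52052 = 4.24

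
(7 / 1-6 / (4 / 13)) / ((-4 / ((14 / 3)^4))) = 120050 / 81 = 1482.10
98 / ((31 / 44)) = 4312 / 31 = 139.10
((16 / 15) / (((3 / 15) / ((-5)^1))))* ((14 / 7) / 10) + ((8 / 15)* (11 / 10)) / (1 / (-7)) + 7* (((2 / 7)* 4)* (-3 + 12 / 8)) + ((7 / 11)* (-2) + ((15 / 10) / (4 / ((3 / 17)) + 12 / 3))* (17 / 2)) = -391329 / 17600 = -22.23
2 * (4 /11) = 0.73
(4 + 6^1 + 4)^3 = 2744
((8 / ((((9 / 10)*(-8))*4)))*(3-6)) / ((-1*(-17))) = 5 / 102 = 0.05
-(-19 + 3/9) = 18.67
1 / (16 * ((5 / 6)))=3 / 40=0.08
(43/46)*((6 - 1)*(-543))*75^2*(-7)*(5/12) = 7661390625/184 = 41637992.53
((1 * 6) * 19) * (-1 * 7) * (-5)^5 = 2493750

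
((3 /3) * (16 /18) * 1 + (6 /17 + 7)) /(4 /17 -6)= -1261 /882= -1.43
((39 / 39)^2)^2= 1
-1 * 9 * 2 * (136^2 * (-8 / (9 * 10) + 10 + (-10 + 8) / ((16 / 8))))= -14833792 / 5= -2966758.40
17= 17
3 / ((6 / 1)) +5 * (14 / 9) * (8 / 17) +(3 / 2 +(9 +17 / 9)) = 844 / 51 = 16.55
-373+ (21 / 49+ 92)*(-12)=-10375 / 7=-1482.14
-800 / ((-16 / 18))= 900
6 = 6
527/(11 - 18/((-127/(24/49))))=3279521/68885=47.61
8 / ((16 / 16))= 8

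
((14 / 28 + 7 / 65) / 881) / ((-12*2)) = -79 / 2748720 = -0.00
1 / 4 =0.25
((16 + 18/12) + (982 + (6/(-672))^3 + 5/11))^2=238810833011205525625/238832544907264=999909.09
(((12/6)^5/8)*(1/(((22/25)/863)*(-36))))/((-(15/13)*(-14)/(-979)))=6603.78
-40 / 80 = -1 / 2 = -0.50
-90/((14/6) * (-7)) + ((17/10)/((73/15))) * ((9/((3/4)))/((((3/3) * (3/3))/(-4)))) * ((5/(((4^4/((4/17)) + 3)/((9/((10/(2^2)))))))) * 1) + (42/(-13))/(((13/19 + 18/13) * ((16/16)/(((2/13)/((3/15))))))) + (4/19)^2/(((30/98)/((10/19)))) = 4288970900710/1043924525007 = 4.11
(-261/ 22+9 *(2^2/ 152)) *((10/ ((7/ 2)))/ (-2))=24300/ 1463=16.61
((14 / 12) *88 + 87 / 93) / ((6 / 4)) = 19270 / 279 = 69.07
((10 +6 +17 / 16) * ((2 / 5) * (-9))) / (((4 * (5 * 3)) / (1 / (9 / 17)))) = -1547 / 800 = -1.93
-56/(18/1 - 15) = -56/3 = -18.67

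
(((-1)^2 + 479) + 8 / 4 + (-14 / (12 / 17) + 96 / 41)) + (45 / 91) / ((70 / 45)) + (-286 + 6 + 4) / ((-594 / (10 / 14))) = 1202704402 / 2585583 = 465.16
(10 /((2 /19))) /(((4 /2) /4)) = 190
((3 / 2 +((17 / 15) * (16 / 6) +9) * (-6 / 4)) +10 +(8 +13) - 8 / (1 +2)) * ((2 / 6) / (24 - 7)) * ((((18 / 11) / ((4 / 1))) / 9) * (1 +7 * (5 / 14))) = 413 / 11220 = 0.04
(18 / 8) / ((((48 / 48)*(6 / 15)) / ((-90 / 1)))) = -2025 / 4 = -506.25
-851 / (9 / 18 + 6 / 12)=-851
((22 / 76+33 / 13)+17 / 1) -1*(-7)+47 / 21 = 301531 / 10374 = 29.07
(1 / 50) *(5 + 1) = 3 / 25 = 0.12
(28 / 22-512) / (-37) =5618 / 407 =13.80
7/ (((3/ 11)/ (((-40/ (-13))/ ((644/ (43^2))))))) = 203390/ 897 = 226.74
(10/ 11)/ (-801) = -10/ 8811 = -0.00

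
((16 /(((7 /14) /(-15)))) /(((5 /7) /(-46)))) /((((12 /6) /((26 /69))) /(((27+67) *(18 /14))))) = 703872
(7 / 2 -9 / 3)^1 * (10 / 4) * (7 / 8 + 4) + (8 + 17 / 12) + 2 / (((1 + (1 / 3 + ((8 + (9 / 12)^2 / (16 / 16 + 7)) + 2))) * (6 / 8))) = 6618635 / 420384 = 15.74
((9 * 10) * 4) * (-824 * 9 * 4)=-10679040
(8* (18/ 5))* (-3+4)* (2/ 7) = 288/ 35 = 8.23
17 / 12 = 1.42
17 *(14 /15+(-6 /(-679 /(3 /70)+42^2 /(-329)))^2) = 297127107454477 /18726495493335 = 15.87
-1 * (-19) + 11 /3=68 /3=22.67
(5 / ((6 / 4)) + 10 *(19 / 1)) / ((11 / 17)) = 9860 / 33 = 298.79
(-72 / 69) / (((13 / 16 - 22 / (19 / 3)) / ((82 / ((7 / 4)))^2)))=784932864 / 911743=860.91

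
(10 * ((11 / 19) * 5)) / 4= 275 / 38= 7.24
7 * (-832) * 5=-29120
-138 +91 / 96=-13157 / 96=-137.05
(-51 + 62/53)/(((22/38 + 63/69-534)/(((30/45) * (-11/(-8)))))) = 0.09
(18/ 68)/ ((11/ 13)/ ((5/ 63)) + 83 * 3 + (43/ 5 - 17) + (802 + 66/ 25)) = 2925/ 11667712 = 0.00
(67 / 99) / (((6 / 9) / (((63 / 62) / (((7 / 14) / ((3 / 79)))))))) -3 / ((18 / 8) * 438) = 2665441 / 35397846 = 0.08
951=951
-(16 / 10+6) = -38 / 5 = -7.60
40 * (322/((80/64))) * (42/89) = 432768/89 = 4862.56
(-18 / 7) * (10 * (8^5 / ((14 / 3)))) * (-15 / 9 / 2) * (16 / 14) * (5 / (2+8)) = 29491200 / 343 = 85980.17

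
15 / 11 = 1.36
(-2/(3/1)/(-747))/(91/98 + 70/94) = 1316/2467341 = 0.00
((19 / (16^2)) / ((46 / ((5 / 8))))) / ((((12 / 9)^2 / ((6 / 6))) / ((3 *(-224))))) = -17955 / 47104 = -0.38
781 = 781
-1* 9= -9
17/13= 1.31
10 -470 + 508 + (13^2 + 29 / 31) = 6756 / 31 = 217.94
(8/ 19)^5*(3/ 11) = 98304/ 27237089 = 0.00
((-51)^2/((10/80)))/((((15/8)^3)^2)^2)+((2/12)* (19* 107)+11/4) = 20332933980620153/57665039062500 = 352.60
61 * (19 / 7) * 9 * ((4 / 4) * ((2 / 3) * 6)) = 41724 / 7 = 5960.57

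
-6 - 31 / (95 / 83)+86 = 52.92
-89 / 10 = -8.90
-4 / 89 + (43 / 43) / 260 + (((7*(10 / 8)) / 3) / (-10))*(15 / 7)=-30827 / 46280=-0.67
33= 33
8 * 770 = 6160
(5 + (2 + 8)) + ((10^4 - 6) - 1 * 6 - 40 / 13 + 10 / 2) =130064 / 13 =10004.92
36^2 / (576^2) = 1 / 256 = 0.00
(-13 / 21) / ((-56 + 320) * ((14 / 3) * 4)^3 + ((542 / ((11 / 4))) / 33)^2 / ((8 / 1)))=-570999 / 1583859527992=-0.00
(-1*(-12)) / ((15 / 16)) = 64 / 5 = 12.80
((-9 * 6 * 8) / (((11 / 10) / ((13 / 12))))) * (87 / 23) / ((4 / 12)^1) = -4827.98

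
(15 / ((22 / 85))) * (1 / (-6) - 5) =-13175 / 44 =-299.43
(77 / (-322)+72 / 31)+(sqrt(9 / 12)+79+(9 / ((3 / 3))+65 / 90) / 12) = sqrt(3) / 2+12612275 / 154008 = 82.76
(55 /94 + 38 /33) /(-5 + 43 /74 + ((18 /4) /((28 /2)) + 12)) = 2790466 /12698037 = 0.22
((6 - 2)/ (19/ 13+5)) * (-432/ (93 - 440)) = 1872/ 2429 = 0.77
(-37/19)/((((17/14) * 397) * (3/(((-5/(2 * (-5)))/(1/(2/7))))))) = -74/384693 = -0.00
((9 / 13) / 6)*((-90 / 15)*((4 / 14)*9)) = -162 / 91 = -1.78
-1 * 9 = -9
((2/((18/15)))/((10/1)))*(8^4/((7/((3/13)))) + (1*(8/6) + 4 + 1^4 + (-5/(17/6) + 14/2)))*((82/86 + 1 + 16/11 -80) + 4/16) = -49136558971/26342316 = -1865.31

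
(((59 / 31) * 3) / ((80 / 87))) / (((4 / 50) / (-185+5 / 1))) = -3464775 / 248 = -13970.87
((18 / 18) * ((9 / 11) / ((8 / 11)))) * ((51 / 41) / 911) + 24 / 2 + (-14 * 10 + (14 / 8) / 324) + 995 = 41969114647 / 48406896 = 867.01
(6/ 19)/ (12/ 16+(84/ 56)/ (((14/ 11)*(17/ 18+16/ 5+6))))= 4648/ 12749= 0.36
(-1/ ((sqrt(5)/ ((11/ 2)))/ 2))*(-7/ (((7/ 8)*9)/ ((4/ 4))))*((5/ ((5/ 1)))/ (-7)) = -88*sqrt(5)/ 315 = -0.62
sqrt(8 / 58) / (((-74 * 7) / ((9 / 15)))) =-3 * sqrt(29) / 37555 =-0.00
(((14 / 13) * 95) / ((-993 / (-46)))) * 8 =489440 / 12909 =37.91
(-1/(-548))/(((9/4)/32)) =32/1233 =0.03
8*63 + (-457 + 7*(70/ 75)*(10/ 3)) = 619/ 9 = 68.78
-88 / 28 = -22 / 7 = -3.14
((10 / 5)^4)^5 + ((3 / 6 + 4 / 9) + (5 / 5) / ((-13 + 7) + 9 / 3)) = 1048576.61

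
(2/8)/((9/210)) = 35/6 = 5.83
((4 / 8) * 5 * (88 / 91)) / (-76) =-0.03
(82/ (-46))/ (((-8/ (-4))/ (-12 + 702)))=-615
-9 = -9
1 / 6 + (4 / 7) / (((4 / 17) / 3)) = 313 / 42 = 7.45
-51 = -51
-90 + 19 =-71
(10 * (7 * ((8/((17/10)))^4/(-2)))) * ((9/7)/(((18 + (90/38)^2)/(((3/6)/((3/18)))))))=-221798400000/79094387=-2804.22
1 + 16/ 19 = 35/ 19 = 1.84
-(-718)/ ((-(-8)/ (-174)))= -31233/ 2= -15616.50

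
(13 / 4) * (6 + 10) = 52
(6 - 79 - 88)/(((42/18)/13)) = -897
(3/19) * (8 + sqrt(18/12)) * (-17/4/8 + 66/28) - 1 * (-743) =1227 * sqrt(6)/8512 + 396503/532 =745.66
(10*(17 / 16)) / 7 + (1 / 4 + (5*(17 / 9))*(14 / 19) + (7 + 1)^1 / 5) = 494453 / 47880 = 10.33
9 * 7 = 63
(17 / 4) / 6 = 17 / 24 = 0.71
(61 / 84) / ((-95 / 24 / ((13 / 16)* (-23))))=3.43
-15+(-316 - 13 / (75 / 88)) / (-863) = -946031 / 64725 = -14.62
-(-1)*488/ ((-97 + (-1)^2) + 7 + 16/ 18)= -72/ 13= -5.54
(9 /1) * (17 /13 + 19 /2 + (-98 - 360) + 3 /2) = -52146 /13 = -4011.23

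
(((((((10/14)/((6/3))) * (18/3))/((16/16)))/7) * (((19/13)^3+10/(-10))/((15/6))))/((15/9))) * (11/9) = 14652/76895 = 0.19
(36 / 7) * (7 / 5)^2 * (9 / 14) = 162 / 25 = 6.48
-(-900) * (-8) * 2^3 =-57600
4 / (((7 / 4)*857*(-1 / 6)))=-96 / 5999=-0.02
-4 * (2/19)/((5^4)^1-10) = -0.00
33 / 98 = 0.34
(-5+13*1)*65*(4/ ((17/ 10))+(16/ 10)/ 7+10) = 778544/ 119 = 6542.39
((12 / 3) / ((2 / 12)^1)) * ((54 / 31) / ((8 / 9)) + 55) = 42378 / 31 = 1367.03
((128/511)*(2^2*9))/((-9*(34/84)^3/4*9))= -2408448/358649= -6.72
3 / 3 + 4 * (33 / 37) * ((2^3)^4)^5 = 152185638608103800869 / 37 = 4113125367786589212.68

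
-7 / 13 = -0.54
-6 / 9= -2 / 3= -0.67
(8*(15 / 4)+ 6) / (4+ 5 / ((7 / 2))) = 126 / 19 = 6.63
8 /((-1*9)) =-8 /9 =-0.89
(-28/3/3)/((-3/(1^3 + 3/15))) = 56/45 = 1.24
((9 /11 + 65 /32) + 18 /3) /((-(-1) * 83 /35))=109025 /29216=3.73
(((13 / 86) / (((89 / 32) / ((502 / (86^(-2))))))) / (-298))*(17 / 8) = -19082024 / 13261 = -1438.96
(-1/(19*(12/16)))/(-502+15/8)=32/228057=0.00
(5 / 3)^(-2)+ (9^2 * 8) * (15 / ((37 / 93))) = 22599333 / 925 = 24431.71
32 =32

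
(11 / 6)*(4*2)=44 / 3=14.67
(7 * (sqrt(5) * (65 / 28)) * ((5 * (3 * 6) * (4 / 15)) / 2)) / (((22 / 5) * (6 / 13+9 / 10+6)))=13.46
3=3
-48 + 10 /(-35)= -338 /7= -48.29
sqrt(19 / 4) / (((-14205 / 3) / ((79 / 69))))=-79 * sqrt(19) / 653430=-0.00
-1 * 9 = -9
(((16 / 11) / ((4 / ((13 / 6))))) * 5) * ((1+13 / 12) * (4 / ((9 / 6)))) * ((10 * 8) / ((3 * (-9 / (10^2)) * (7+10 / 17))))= -884000000 / 1034451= -854.56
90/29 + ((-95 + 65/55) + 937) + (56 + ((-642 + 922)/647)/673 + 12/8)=251076224705/277804978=903.79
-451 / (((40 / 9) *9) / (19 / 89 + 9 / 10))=-446941 / 35600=-12.55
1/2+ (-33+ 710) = 1355/2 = 677.50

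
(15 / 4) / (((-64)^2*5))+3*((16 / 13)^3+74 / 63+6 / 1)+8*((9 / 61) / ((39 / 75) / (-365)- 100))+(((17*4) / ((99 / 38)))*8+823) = 70015348644536182883 / 66119997944512512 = 1058.91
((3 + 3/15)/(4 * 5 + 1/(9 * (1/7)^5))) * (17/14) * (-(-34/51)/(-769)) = -816/457205105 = -0.00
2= 2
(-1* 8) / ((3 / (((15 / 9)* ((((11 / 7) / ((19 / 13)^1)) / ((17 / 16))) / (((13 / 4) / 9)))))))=-28160 / 2261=-12.45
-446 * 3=-1338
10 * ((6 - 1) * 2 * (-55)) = -5500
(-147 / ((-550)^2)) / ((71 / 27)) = -3969 / 21477500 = -0.00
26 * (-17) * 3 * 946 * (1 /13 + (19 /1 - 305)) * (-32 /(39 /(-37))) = 10888572937.85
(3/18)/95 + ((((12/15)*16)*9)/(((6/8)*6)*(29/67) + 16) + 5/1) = 15655631/1370850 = 11.42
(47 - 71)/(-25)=24/25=0.96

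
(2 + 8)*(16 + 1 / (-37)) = 159.73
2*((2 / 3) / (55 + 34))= 4 / 267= 0.01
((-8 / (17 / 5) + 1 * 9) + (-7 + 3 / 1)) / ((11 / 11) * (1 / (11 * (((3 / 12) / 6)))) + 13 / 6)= 2970 / 4879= 0.61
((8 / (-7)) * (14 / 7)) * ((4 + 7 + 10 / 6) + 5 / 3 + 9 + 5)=-1360 / 21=-64.76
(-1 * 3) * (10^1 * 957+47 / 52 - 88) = -1479333 / 52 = -28448.71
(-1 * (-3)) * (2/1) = 6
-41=-41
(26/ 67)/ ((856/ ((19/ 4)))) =247/ 114704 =0.00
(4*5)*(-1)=-20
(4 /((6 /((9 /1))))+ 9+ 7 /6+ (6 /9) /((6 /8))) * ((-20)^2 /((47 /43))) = 2640200 /423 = 6241.61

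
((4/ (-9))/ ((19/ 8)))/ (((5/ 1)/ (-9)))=32/ 95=0.34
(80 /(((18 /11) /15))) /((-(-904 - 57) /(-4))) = -8800 /2883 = -3.05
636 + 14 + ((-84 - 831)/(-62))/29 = 1169615/1798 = 650.51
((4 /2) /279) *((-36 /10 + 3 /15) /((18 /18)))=-34 /1395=-0.02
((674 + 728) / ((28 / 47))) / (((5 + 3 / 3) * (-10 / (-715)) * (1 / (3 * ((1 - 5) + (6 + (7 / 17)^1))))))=193168261 / 952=202907.84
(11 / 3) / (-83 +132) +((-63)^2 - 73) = 572723 / 147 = 3896.07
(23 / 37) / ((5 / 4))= 92 / 185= 0.50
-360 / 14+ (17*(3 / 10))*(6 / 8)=-6129 / 280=-21.89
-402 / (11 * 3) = -134 / 11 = -12.18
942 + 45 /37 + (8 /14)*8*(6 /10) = 1225017 /1295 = 945.96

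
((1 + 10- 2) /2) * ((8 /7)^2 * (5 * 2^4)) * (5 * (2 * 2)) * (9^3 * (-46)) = -15452467200 /49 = -315356473.47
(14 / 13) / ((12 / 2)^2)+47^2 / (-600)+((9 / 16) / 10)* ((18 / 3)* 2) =-8707 / 2925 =-2.98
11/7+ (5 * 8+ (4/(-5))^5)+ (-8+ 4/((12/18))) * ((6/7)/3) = 40.67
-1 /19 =-0.05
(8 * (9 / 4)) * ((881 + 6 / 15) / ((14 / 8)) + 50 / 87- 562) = -1055424 / 1015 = -1039.83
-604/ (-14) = 302/ 7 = 43.14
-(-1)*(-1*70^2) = -4900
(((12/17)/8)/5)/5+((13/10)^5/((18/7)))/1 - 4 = -78108133/30600000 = -2.55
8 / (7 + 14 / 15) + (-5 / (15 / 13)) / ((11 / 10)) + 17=55249 / 3927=14.07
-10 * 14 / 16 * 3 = -105 / 4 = -26.25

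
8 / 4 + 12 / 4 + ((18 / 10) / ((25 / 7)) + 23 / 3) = 4939 / 375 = 13.17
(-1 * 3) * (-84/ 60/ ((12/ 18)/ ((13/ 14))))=117/ 20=5.85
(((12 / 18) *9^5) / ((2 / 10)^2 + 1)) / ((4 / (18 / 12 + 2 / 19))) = 15190.57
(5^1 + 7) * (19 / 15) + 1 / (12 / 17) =997 / 60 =16.62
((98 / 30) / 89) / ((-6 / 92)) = -2254 / 4005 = -0.56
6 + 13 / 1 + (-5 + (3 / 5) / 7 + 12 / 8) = 1091 / 70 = 15.59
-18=-18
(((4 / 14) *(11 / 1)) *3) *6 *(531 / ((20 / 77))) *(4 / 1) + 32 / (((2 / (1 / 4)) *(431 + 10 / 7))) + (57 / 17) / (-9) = 119026426049 / 257295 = 462606.84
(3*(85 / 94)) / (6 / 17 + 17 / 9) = 39015 / 32242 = 1.21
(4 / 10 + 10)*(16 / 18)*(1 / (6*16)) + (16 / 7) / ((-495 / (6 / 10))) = 4861 / 51975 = 0.09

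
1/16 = 0.06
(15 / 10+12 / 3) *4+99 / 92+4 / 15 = 32213 / 1380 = 23.34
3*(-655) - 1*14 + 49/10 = -1974.10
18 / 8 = 9 / 4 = 2.25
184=184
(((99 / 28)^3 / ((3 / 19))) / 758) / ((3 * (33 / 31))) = 1924263 / 16639616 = 0.12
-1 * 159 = -159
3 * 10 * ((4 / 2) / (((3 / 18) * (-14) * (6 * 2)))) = -15 / 7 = -2.14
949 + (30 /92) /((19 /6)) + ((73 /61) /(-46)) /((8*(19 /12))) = 101200733 /106628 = 949.10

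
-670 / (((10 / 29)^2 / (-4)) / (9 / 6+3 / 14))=1352328 / 35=38637.94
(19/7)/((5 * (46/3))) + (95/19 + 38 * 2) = 130467/1610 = 81.04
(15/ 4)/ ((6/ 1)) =5/ 8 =0.62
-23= -23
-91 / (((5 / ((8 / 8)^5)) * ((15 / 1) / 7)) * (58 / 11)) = -7007 / 4350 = -1.61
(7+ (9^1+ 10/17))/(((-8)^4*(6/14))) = 329/34816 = 0.01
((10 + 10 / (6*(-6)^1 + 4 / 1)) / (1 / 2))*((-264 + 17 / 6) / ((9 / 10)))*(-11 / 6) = 13358675 / 1296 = 10307.62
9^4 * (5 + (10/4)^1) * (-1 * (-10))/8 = 492075/8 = 61509.38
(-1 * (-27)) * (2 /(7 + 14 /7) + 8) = 222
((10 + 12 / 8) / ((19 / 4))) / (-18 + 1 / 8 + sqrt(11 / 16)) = -4784 / 35245 -736 *sqrt(11) / 387695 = -0.14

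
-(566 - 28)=-538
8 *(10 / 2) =40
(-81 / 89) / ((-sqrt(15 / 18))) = 81*sqrt(30) / 445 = 1.00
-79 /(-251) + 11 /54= 7027 /13554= 0.52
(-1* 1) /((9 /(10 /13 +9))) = -127 /117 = -1.09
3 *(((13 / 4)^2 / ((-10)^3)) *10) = -0.32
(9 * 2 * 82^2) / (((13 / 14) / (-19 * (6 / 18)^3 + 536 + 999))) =7799355872 / 39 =199983483.90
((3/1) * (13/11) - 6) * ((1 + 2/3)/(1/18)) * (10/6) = -1350/11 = -122.73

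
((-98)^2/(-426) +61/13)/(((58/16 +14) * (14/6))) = -395464/911001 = -0.43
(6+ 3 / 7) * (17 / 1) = 765 / 7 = 109.29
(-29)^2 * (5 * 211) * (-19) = -16857845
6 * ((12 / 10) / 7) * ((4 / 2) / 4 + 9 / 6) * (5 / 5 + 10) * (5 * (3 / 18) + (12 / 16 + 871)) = 19745.31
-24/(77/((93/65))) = -2232/5005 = -0.45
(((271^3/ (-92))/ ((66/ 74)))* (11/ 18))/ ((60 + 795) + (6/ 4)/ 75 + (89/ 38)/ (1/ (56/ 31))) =-10843385555575/ 62857468476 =-172.51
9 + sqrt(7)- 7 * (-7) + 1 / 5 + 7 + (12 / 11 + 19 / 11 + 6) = sqrt(7) + 4071 / 55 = 76.66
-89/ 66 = -1.35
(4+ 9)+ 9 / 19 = 256 / 19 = 13.47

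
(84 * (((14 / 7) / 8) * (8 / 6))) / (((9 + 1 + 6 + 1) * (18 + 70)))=7 / 374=0.02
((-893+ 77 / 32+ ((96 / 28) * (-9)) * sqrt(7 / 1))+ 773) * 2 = -3763 / 16 -432 * sqrt(7) / 7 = -398.47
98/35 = 14/5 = 2.80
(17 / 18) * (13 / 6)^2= 2873 / 648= 4.43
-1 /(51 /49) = -49 /51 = -0.96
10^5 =100000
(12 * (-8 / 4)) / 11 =-24 / 11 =-2.18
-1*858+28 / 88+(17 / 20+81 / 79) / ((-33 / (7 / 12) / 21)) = -179023307 / 208560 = -858.38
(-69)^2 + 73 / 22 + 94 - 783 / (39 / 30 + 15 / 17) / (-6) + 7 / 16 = 4918.55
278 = 278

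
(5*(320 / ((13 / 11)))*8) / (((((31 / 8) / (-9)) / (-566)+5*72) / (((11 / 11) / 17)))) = 5737881600 / 3242235971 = 1.77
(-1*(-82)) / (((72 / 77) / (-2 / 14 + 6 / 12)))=2255 / 72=31.32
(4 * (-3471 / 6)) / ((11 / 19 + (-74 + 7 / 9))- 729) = 395694 / 137081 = 2.89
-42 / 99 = -14 / 33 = -0.42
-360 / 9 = -40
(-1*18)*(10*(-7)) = 1260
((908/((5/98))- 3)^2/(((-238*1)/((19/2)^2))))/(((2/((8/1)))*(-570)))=842544.40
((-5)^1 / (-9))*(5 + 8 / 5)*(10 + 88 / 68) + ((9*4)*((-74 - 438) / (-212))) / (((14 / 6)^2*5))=9846464 / 220745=44.61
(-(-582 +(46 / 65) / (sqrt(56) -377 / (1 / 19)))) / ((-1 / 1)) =-149307798176 / 256542565 -92 * sqrt(14) / 3335053345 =-582.00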